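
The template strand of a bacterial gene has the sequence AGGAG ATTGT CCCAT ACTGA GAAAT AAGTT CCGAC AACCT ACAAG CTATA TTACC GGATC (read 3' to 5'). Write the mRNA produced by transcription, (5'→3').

5'-UCCUCUAACAGGGUAUGACUCUUUAUUCAAGGCUGUUGGAUGUUCGAUAUAAUGGCCUAG-3'

Reading the template 3'→5' as shown, RNA polymerase pairs each base (A→U, T→A, G↔C) to build mRNA 5'→3' directly.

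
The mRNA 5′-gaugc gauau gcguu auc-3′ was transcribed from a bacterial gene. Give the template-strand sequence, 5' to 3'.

5'-GATAACGCATATCGCATC-3'

Replace U with T to get the coding DNA strand: GATGCGATATGCGTTATC. The template strand is its reverse complement (complement CTACGCTATACGCAATAG, then reverse).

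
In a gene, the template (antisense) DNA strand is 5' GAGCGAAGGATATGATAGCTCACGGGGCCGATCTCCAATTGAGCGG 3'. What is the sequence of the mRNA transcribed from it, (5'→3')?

5'-CCGCUCAAUUGGAGAUCGGCCCCGUGAGCUAUCAUAUCCUUCGCUC-3'

RNA polymerase reads the template 3'→5' and synthesizes mRNA 5'→3' by base-pairing (A→U, T→A, G↔C). The complement of the template is CTCGCTTCCTATACTATCGAGTGCCCCGGCTAGAGGTTAACTCGCC; antiparallel, so 5'→3' the coding strand is CCGCTCAATTGGAGATCGGCCCCGTGAGCTATCATATCCTTCGCTC. Replace T with U for the mRNA.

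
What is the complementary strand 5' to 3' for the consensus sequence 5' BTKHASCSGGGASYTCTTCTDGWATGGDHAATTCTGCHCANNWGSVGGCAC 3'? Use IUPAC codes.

Standard pairs A↔T, G↔C; ambiguity codes pair Y↔R, K↔M, W↔W, S↔S, B↔V, D↔H, N↔N. Complement (VAMDTSGSCCCTSRAGAAGAHCWTACCHDTTAAGACGDGTNNWCSBCCGTG), then reverse for 5'→3'.

5'-GTGCCBSCWNNTGDGCAGAATTDHCCATWCHAGAAGARSTCCCSGSTDMAV-3'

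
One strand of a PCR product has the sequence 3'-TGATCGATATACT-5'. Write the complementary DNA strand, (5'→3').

5'-ACTAGCTATATGA-3'

The strand is given 3'→5', so its complement runs 5'→3' in the same left-to-right order: pair each base A↔T, G↔C.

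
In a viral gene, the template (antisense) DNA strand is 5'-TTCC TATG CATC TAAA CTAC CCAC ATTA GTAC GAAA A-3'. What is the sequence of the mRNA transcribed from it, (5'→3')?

5′-UUUUCGUACUAAUGUGGGUAGUUUAGAUGCAUAGGAA-3′

RNA polymerase reads the template 3'→5' and synthesizes mRNA 5'→3' by base-pairing (A→U, T→A, G↔C). The complement of the template is AAGGATACGTAGATTTGATGGGTGTAATCATGCTTTT; antiparallel, so 5'→3' the coding strand is TTTTCGTACTAATGTGGGTAGTTTAGATGCATAGGAA. Replace T with U for the mRNA.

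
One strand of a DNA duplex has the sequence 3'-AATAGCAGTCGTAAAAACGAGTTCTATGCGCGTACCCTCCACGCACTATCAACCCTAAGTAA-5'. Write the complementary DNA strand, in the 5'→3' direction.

The strand is given 3'→5', so its complement runs 5'→3' in the same left-to-right order: pair each base A↔T, G↔C.

5'-TTATCGTCAGCATTTTTGCTCAAGATACGCGCATGGGAGGTGCGTGATAGTTGGGATTCATT-3'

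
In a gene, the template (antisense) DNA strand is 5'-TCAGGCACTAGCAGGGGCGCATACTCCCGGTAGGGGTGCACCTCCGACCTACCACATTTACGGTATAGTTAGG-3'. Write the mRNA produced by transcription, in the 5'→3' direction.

RNA polymerase reads the template 3'→5' and synthesizes mRNA 5'→3' by base-pairing (A→U, T→A, G↔C). The complement of the template is AGTCCGTGATCGTCCCCGCGTATGAGGGCCATCCCCACGTGGAGGCTGGATGGTGTAAATGCCATATCAATCC; antiparallel, so 5'→3' the coding strand is CCTAACTATACCGTAAATGTGGTAGGTCGGAGGTGCACCCCTACCGGGAGTATGCGCCCCTGCTAGTGCCTGA. Replace T with U for the mRNA.

5′-CCUAACUAUACCGUAAAUGUGGUAGGUCGGAGGUGCACCCCUACCGGGAGUAUGCGCCCCUGCUAGUGCCUGA-3′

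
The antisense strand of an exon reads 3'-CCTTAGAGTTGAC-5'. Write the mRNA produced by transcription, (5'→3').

5'-GGAAUCUCAACUG-3'

Reading the template 3'→5' as shown, RNA polymerase pairs each base (A→U, T→A, G↔C) to build mRNA 5'→3' directly.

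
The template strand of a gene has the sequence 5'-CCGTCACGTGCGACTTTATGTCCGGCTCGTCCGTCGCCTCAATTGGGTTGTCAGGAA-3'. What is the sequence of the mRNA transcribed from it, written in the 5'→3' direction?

5'-UUCCUGACAACCCAAUUGAGGCGACGGACGAGCCGGACAUAAAGUCGCACGUGACGG-3'

The mRNA has the sequence of the coding strand (reverse complement of the template) with T→U. Reverse complement of CCGTCACGTGCGACTTTATGTCCGGCTCGTCCGTCGCCTCAATTGGGTTGTCAGGAA is TTCCTGACAACCCAATTGAGGCGACGGACGAGCCGGACATAAAGTCGCACGTGACGG; then T→U.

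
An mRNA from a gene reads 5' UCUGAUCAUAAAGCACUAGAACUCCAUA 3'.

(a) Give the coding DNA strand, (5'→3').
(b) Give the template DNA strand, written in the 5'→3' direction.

(a) 5'-TCTGATCATAAAGCACTAGAACTCCATA-3'
(b) 5'-TATGGAGTTCTAGTGCTTTATGATCAGA-3'

(a) The coding strand matches the mRNA with U→T.
(b) The template strand is the reverse complement of the coding strand.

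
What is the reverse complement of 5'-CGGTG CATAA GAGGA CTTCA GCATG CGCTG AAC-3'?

Reading the sequence 3'→5' and pairing each base (A↔T, G↔C) gives the reverse complement directly.

5'-GTTCAGCGCATGCTGAAGTCCTCTTATGCACCG-3'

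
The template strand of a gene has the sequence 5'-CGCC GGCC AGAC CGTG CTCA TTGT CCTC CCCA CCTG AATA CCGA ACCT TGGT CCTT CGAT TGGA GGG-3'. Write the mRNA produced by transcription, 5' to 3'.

RNA polymerase reads the template 3'→5' and synthesizes mRNA 5'→3' by base-pairing (A→U, T→A, G↔C). The complement of the template is GCGGCCGGTCTGGCACGAGTAACAGGAGGGGTGGACTTATGGCTTGGAACCAGGAAGCTAACCTCCC; antiparallel, so 5'→3' the coding strand is CCCTCCAATCGAAGGACCAAGGTTCGGTATTCAGGTGGGGAGGACAATGAGCACGGTCTGGCCGGCG. Replace T with U for the mRNA.

5'-CCCUCCAAUCGAAGGACCAAGGUUCGGUAUUCAGGUGGGGAGGACAAUGAGCACGGUCUGGCCGGCG-3'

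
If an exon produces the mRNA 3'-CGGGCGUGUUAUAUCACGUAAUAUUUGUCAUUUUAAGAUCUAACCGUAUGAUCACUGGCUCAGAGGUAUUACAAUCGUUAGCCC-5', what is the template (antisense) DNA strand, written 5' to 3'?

Written 5'→3' the mRNA is CCCGAUUGCUAACAUUAUGGAGACUCGGUCACUAGUAUGCCAAUCUAGAAUUUUACUGUUUAUAAUGCACUAUAUUGUGCGGGC, so the coding DNA strand is CCCGATTGCTAACATTATGGAGACTCGGTCACTAGTATGCCAATCTAGAATTTTACTGTTTATAATGCACTATATTGTGCGGGC. The template is its reverse complement.

5′-GCCCGCACAATATAGTGCATTATAAACAGTAAAATTCTAGATTGGCATACTAGTGACCGAGTCTCCATAATGTTAGCAATCGGG-3′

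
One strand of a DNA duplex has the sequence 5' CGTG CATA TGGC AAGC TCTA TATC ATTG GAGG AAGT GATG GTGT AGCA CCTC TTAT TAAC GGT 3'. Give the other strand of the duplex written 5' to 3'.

5′-ACCGTTAATAAGAGGTGCTACACCATCACTTCCTCCAATGATATAGAGCTTGCCATATGCACG-3′

The complement of CGTGCATATGGCAAGCTCTATATCATTGGAGGAAGTGATGGTGTAGCACCTCTTATTAACGGT is GCACGTATACCGTTCGAGATATAGTAACCTCCTTCACTACCACATCGTGGAGAATAATTGCCA (A↔T, G↔C). DNA strands are antiparallel, so the complementary strand runs 3'→5'; reversing gives the 5'→3' form.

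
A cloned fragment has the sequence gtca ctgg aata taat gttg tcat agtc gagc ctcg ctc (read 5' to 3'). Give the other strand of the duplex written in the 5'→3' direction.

5'-GAGCGAGGCTCGACTATGACAACATTATATTCCAGTGAC-3'

Pairing A↔T and G↔C gives CAGTGACCTTATATTACAACAGTATCAGCTCGGAGCGAG, running 3'→5'. Reverse for the 5'→3' convention.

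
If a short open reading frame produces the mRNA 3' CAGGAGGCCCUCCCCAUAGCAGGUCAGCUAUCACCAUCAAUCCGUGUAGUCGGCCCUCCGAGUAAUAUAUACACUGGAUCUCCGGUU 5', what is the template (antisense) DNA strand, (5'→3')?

5'-GTCCTCCGGGAGGGGTATCGTCCAGTCGATAGTGGTAGTTAGGCACATCAGCCGGGAGGCTCATTATATATGTGACCTAGAGGCCAA-3'

Written 5'→3' the mRNA is UUGGCCUCUAGGUCACAUAUAUAAUGAGCCUCCCGGCUGAUGUGCCUAACUACCACUAUCGACUGGACGAUACCCCUCCCGGAGGAC, so the coding DNA strand is TTGGCCTCTAGGTCACATATATAATGAGCCTCCCGGCTGATGTGCCTAACTACCACTATCGACTGGACGATACCCCTCCCGGAGGAC. The template is its reverse complement.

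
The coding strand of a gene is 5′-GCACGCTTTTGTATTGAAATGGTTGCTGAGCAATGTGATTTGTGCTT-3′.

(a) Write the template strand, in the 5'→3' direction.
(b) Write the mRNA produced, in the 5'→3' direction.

(a) The template strand is the reverse complement of the coding strand: complement CGTGCGAAAACATAACTTTACCAACGACTCGTTACACTAAACACGAA, then reverse.
(b) mRNA matches the coding strand with T→U.

(a) 5'-AAGCACAAATCACATTGCTCAGCAACCATTTCAATACAAAAGCGTGC-3'
(b) 5'-GCACGCUUUUGUAUUGAAAUGGUUGCUGAGCAAUGUGAUUUGUGCUU-3'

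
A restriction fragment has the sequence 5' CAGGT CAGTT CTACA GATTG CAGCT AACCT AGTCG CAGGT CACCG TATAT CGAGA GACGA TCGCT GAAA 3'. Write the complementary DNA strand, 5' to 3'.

5′-TTTCAGCGATCGTCTCTCGATATACGGTGACCTGCGACTAGGTTAGCTGCAATCTGTAGAACTGACCTG-3′

Pairing A↔T and G↔C gives GTCCAGTCAAGATGTCTAACGTCGATTGGATCAGCGTCCAGTGGCATATAGCTCTCTGCTAGCGACTTT, running 3'→5'. Reverse for the 5'→3' convention.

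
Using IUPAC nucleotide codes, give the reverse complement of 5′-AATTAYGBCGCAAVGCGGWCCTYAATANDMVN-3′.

Standard pairs A↔T, G↔C; ambiguity codes pair Y↔R, M↔K, W↔W, B↔V, D↔H, N↔N. Complement (TTAATRCVGCGTTBCGCCWGGARTTATNHKBN), then reverse for 5'→3'.

5'-NBKHNTATTRAGGWCCGCBTTGCGVCRTAATT-3'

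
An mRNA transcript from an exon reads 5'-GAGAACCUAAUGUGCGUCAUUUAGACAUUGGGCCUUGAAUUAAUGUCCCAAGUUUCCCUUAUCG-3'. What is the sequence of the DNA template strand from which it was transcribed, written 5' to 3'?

5′-CGATAAGGGAAACTTGGGACATTAATTCAAGGCCCAATGTCTAAATGACGCACATTAGGTTCTC-3′

Replace U with T to get the coding DNA strand: GAGAACCTAATGTGCGTCATTTAGACATTGGGCCTTGAATTAATGTCCCAAGTTTCCCTTATCG. The template strand is its reverse complement (complement CTCTTGGATTACACGCAGTAAATCTGTAACCCGGAACTTAATTACAGGGTTCAAAGGGAATAGC, then reverse).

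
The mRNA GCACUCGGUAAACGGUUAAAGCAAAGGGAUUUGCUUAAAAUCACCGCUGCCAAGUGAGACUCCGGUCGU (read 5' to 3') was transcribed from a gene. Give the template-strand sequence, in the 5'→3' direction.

5'-ACGACCGGAGTCTCACTTGGCAGCGGTGATTTTAAGCAAATCCCTTTGCTTTAACCGTTTACCGAGTGC-3'

Replace U with T to get the coding DNA strand: GCACTCGGTAAACGGTTAAAGCAAAGGGATTTGCTTAAAATCACCGCTGCCAAGTGAGACTCCGGTCGT. The template strand is its reverse complement (complement CGTGAGCCATTTGCCAATTTCGTTTCCCTAAACGAATTTTAGTGGCGACGGTTCACTCTGAGGCCAGCA, then reverse).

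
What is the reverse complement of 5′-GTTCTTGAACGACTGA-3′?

Reading the sequence 3'→5' and pairing each base (A↔T, G↔C) gives the reverse complement directly.

5'-TCAGTCGTTCAAGAAC-3'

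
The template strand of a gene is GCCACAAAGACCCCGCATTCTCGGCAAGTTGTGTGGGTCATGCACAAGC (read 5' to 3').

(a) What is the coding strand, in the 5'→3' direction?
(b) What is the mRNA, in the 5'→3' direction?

(a) 5'-GCTTGTGCATGACCCACACAACTTGCCGAGAATGCGGGGTCTTTGTGGC-3'
(b) 5'-GCUUGUGCAUGACCCACACAACUUGCCGAGAAUGCGGGGUCUUUGUGGC-3'

(a) The coding strand is the reverse complement of the template: complement CGGTGTTTCTGGGGCGTAAGAGCCGTTCAACACACCCAGTACGTGTTCG, then reverse.
(b) mRNA has the coding-strand sequence with T→U.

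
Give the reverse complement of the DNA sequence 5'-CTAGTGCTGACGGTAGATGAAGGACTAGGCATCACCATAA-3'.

5'-TTATGGTGATGCCTAGTCCTTCATCTACCGTCAGCACTAG-3'

Complement each base (A↔T, G↔C): GATCACGACTGCCATCTACTTCCTGATCCGTAGTGGTATT. Then reverse.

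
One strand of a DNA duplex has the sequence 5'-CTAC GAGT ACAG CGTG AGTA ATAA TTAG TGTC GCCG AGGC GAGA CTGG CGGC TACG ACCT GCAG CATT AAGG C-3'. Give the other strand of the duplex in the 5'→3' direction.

The complement of CTACGAGTACAGCGTGAGTAATAATTAGTGTCGCCGAGGCGAGACTGGCGGCTACGACCTGCAGCATTAAGGC is GATGCTCATGTCGCACTCATTATTAATCACAGCGGCTCCGCTCTGACCGCCGATGCTGGACGTCGTAATTCCG (A↔T, G↔C). DNA strands are antiparallel, so the complementary strand runs 3'→5'; reversing gives the 5'→3' form.

5'-GCCTTAATGCTGCAGGTCGTAGCCGCCAGTCTCGCCTCGGCGACACTAATTATTACTCACGCTGTACTCGTAG-3'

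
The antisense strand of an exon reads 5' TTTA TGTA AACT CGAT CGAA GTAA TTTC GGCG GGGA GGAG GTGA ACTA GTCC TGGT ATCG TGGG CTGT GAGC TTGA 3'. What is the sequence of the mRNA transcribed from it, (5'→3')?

5'-UCAAGCUCACAGCCCACGAUACCAGGACUAGUUCACCUCCUCCCCGCCGAAAUUACUUCGAUCGAGUUUACAUAAA-3'

The mRNA has the sequence of the coding strand (reverse complement of the template) with T→U. Reverse complement of TTTATGTAAACTCGATCGAAGTAATTTCGGCGGGGAGGAGGTGAACTAGTCCTGGTATCGTGGGCTGTGAGCTTGA is TCAAGCTCACAGCCCACGATACCAGGACTAGTTCACCTCCTCCCCGCCGAAATTACTTCGATCGAGTTTACATAAA; then T→U.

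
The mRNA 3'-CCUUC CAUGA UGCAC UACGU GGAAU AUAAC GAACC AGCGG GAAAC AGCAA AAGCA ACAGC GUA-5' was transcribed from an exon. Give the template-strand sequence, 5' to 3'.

Written 5'→3' the mRNA is AUGCGACAACGAAAACGACAAAGGGCGACCAAGCAAUAUAAGGUGCAUCACGUAGUACCUUCC, so the coding DNA strand is ATGCGACAACGAAAACGACAAAGGGCGACCAAGCAATATAAGGTGCATCACGTAGTACCTTCC. The template is its reverse complement.

5′-GGAAGGTACTACGTGATGCACCTTATATTGCTTGGTCGCCCTTTGTCGTTTTCGTTGTCGCAT-3′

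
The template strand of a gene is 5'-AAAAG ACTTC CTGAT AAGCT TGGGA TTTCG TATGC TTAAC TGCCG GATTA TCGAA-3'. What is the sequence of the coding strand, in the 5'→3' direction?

The coding strand is complementary and antiparallel to the template: take the complement (A↔T, G↔C) and reverse.

5'-TTCGATAATCCGGCAGTTAAGCATACGAAATCCCAAGCTTATCAGGAAGTCTTTT-3'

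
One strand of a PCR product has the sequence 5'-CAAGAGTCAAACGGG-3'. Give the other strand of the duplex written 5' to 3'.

5'-CCCGTTTGACTCTTG-3'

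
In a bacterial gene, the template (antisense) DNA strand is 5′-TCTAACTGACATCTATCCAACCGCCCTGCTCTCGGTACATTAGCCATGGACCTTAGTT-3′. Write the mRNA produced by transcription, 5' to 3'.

5′-AACUAAGGUCCAUGGCUAAUGUACCGAGAGCAGGGCGGUUGGAUAGAUGUCAGUUAGA-3′

The mRNA has the sequence of the coding strand (reverse complement of the template) with T→U. Reverse complement of TCTAACTGACATCTATCCAACCGCCCTGCTCTCGGTACATTAGCCATGGACCTTAGTT is AACTAAGGTCCATGGCTAATGTACCGAGAGCAGGGCGGTTGGATAGATGTCAGTTAGA; then T→U.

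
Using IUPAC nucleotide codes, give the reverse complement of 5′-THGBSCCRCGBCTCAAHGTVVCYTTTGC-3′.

Standard pairs A↔T, G↔C; ambiguity codes pair R↔Y, S↔S, B↔V, H↔D. Complement (ADCVSGGYGCVGAGTTDCABBGRAAACG), then reverse for 5'→3'.

5'-GCAAARGBBACDTTGAGVCGYGGSVCDA-3'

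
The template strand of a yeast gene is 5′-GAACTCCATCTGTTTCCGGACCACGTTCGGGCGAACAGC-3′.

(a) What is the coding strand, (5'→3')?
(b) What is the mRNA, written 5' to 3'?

(a) 5'-GCTGTTCGCCCGAACGTGGTCCGGAAACAGATGGAGTTC-3'
(b) 5'-GCUGUUCGCCCGAACGUGGUCCGGAAACAGAUGGAGUUC-3'

(a) The coding strand is the reverse complement of the template: complement CTTGAGGTAGACAAAGGCCTGGTGCAAGCCCGCTTGTCG, then reverse.
(b) mRNA has the coding-strand sequence with T→U.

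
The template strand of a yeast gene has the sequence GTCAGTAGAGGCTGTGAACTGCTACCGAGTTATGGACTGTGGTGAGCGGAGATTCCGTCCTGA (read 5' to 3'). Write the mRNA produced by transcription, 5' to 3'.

5'-UCAGGACGGAAUCUCCGCUCACCACAGUCCAUAACUCGGUAGCAGUUCACAGCCUCUACUGAC-3'

RNA polymerase reads the template 3'→5' and synthesizes mRNA 5'→3' by base-pairing (A→U, T→A, G↔C). The complement of the template is CAGTCATCTCCGACACTTGACGATGGCTCAATACCTGACACCACTCGCCTCTAAGGCAGGACT; antiparallel, so 5'→3' the coding strand is TCAGGACGGAATCTCCGCTCACCACAGTCCATAACTCGGTAGCAGTTCACAGCCTCTACTGAC. Replace T with U for the mRNA.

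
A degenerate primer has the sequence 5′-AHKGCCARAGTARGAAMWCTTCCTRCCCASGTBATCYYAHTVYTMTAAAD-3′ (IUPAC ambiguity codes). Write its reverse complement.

5'-HTTTAKARBADTRRGATVACSTGGGYAGGAAGWKTTCYTACTYTGGCMDT-3'

Standard pairs A↔T, G↔C; ambiguity codes pair R↔Y, M↔K, W↔W, S↔S, B↔V, D↔H. Complement (TDMCGGTYTCATYCTTKWGAAGGAYGGGTSCAVTAGRRTDABRAKATTTH), then reverse for 5'→3'.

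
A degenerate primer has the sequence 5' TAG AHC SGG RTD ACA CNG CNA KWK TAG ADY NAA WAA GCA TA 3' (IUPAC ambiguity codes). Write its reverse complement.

Standard pairs A↔T, G↔C; ambiguity codes pair R↔Y, K↔M, W↔W, S↔S, D↔H, N↔N. Complement (ATCTDGSCCYAHTGTGNCGNTMWMATCTHRNTTWTTCGTAT), then reverse for 5'→3'.

5'-TATGCTTWTTNRHTCTAMWMTNGCNGTGTHAYCCSGDTCTA-3'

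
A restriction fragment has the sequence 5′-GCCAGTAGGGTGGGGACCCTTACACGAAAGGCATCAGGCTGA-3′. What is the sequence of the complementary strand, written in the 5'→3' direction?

5'-TCAGCCTGATGCCTTTCGTGTAAGGGTCCCCACCCTACTGGC-3'

Pairing A↔T and G↔C gives CGGTCATCCCACCCCTGGGAATGTGCTTTCCGTAGTCCGACT, running 3'→5'. Reverse for the 5'→3' convention.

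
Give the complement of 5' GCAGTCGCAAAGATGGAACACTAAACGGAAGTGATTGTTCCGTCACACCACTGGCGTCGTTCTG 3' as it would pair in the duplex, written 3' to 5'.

3'-CGTCAGCGTTTCTACCTTGTGATTTGCCTTCACTAACAAGGCAGTGTGGTGACCGCAGCAAGAC-5'

Base-pairing A↔T, G↔C gives the complement. The complementary strand is antiparallel, so paired with a 5'→3' strand it runs 3'→5'.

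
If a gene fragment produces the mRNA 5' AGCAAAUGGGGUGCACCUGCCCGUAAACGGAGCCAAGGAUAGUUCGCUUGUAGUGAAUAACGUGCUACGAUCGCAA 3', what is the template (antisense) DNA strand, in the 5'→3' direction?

Replace U with T to get the coding DNA strand: AGCAAATGGGGTGCACCTGCCCGTAAACGGAGCCAAGGATAGTTCGCTTGTAGTGAATAACGTGCTACGATCGCAA. The template strand is its reverse complement (complement TCGTTTACCCCACGTGGACGGGCATTTGCCTCGGTTCCTATCAAGCGAACATCACTTATTGCACGATGCTAGCGTT, then reverse).

5'-TTGCGATCGTAGCACGTTATTCACTACAAGCGAACTATCCTTGGCTCCGTTTACGGGCAGGTGCACCCCATTTGCT-3'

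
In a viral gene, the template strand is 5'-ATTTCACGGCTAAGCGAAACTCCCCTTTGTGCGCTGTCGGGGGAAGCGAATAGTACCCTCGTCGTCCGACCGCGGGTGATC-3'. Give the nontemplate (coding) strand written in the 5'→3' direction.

5'-GATCACCCGCGGTCGGACGACGAGGGTACTATTCGCTTCCCCCGACAGCGCACAAAGGGGAGTTTCGCTTAGCCGTGAAAT-3'

The coding strand is complementary and antiparallel to the template: take the complement (A↔T, G↔C) and reverse.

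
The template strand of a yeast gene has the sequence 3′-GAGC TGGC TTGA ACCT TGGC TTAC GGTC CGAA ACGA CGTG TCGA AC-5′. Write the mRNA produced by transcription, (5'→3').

Reading the template 3'→5' as shown, RNA polymerase pairs each base (A→U, T→A, G↔C) to build mRNA 5'→3' directly.

5'-CUCGACCGAACUUGGAACCGAAUGCCAGGCUUUGCUGCACAGCUUG-3'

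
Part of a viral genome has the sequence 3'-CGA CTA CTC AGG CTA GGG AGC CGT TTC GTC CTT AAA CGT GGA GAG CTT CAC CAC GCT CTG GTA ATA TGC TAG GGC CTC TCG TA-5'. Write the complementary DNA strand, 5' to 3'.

5'-GCTGATGAGTCCGATCCCTCGGCAAAGCAGGAATTTGCACCTCTCGAAGTGGTGCGAGACCATTATACGATCCCGGAGAGCAT-3'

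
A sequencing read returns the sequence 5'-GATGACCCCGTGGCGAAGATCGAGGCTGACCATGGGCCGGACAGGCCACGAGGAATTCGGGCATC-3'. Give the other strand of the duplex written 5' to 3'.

The complement of GATGACCCCGTGGCGAAGATCGAGGCTGACCATGGGCCGGACAGGCCACGAGGAATTCGGGCATC is CTACTGGGGCACCGCTTCTAGCTCCGACTGGTACCCGGCCTGTCCGGTGCTCCTTAAGCCCGTAG (A↔T, G↔C). DNA strands are antiparallel, so the complementary strand runs 3'→5'; reversing gives the 5'→3' form.

5'-GATGCCCGAATTCCTCGTGGCCTGTCCGGCCCATGGTCAGCCTCGATCTTCGCCACGGGGTCATC-3'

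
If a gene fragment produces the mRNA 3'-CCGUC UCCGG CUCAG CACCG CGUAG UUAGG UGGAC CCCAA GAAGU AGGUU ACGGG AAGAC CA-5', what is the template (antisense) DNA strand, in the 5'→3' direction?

5'-GGCAGAGGCCGAGTCGTGGCGCATCAATCCACCTGGGGTTCTTCATCCAATGCCCTTCTGGT-3'

Written 5'→3' the mRNA is ACCAGAAGGGCAUUGGAUGAAGAACCCCAGGUGGAUUGAUGCGCCACGACUCGGCCUCUGCC, so the coding DNA strand is ACCAGAAGGGCATTGGATGAAGAACCCCAGGTGGATTGATGCGCCACGACTCGGCCTCTGCC. The template is its reverse complement.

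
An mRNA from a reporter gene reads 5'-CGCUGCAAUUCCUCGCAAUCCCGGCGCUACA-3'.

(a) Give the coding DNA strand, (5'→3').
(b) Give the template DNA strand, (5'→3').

(a) The coding strand matches the mRNA with U→T.
(b) The template strand is the reverse complement of the coding strand.

(a) 5'-CGCTGCAATTCCTCGCAATCCCGGCGCTACA-3'
(b) 5′-TGTAGCGCCGGGATTGCGAGGAATTGCAGCG-3′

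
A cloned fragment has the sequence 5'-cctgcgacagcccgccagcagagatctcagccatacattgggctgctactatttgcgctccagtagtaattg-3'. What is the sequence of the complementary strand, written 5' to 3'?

5′-CAATTACTACTGGAGCGCAAATAGTAGCAGCCCAATGTATGGCTGAGATCTCTGCTGGCGGGCTGTCGCAGG-3′

The complement of CCTGCGACAGCCCGCCAGCAGAGATCTCAGCCATACATTGGGCTGCTACTATTTGCGCTCCAGTAGTAATTG is GGACGCTGTCGGGCGGTCGTCTCTAGAGTCGGTATGTAACCCGACGATGATAAACGCGAGGTCATCATTAAC (A↔T, G↔C). DNA strands are antiparallel, so the complementary strand runs 3'→5'; reversing gives the 5'→3' form.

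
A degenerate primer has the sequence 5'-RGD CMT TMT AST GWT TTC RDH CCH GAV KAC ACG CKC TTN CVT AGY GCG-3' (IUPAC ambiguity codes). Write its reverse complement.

Standard pairs A↔T, G↔C; ambiguity codes pair R↔Y, M↔K, W↔W, S↔S, D↔H, V↔B, N↔N. Complement (YCHGKAAKATSACWAAAGYHDGGDCTBMTGTGCGMGAANGBATCRCGC), then reverse for 5'→3'.

5'-CGCRCTABGNAAGMGCGTGTMBTCDGGDHYGAAAWCASTAKAAKGHCY-3'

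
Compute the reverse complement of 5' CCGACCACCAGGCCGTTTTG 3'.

Complement each base (A↔T, G↔C): GGCTGGTGGTCCGGCAAAAC. Then reverse.

5'-CAAAACGGCCTGGTGGTCGG-3'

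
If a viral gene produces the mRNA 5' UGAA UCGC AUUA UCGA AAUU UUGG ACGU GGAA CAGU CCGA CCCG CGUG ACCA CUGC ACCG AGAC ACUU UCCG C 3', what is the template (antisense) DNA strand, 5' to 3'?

Replace U with T to get the coding DNA strand: TGAATCGCATTATCGAAATTTTGGACGTGGAACAGTCCGACCCGCGTGACCACTGCACCGAGACACTTTCCGC. The template strand is its reverse complement (complement ACTTAGCGTAATAGCTTTAAAACCTGCACCTTGTCAGGCTGGGCGCACTGGTGACGTGGCTCTGTGAAAGGCG, then reverse).

5'-GCGGAAAGTGTCTCGGTGCAGTGGTCACGCGGGTCGGACTGTTCCACGTCCAAAATTTCGATAATGCGATTCA-3'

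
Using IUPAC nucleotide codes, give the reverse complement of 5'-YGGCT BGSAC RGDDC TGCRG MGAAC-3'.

Standard pairs A↔T, G↔C; ambiguity codes pair R↔Y, M↔K, S↔S, B↔V, D↔H. Complement (RCCGAVCSTGYCHHGACGYCKCTTG), then reverse for 5'→3'.

5'-GTTCKCYGCAGHHCYGTSCVAGCCR-3'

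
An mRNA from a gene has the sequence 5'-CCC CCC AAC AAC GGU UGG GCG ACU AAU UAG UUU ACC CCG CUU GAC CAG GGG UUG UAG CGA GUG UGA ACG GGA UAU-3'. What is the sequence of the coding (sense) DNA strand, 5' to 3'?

5'-CCCCCCAACAACGGTTGGGCGACTAATTAGTTTACCCCGCTTGACCAGGGGTTGTAGCGAGTGTGAACGGGATAT-3'

The coding DNA strand has the same 5'→3' sequence as the mRNA with U replaced by T.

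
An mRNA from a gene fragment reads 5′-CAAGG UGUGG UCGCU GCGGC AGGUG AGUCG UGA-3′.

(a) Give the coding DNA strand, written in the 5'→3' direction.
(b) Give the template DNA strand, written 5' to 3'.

(a) The coding strand matches the mRNA with U→T.
(b) The template strand is the reverse complement of the coding strand.

(a) 5'-CAAGGTGTGGTCGCTGCGGCAGGTGAGTCGTGA-3'
(b) 5'-TCACGACTCACCTGCCGCAGCGACCACACCTTG-3'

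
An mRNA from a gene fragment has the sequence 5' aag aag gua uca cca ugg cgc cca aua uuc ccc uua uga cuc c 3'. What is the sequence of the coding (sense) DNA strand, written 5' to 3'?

5'-AAGAAGGTATCACCATGGCGCCCAATATTCCCCTTATGACTCC-3'

The coding DNA strand has the same 5'→3' sequence as the mRNA with U replaced by T.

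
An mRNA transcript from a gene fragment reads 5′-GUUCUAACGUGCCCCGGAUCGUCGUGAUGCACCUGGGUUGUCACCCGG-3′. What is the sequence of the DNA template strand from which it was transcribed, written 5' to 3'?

5'-CCGGGTGACAACCCAGGTGCATCACGACGATCCGGGGCACGTTAGAAC-3'

Replace U with T to get the coding DNA strand: GTTCTAACGTGCCCCGGATCGTCGTGATGCACCTGGGTTGTCACCCGG. The template strand is its reverse complement (complement CAAGATTGCACGGGGCCTAGCAGCACTACGTGGACCCAACAGTGGGCC, then reverse).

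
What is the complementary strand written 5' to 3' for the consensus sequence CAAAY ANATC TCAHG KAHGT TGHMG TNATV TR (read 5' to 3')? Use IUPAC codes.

5'-YABATNACKDCAACDTMCDTGAGATNTRTTTG-3'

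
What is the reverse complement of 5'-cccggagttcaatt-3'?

Reading the sequence 3'→5' and pairing each base (A↔T, G↔C) gives the reverse complement directly.

5'-AATTGAACTCCGGG-3'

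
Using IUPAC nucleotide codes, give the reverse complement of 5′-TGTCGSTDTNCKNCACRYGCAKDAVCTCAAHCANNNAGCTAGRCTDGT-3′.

5'-ACHAGYCTAGCTNNNTGDTTGAGBTHMTGCRYGTGNMGNAHASCGACA-3'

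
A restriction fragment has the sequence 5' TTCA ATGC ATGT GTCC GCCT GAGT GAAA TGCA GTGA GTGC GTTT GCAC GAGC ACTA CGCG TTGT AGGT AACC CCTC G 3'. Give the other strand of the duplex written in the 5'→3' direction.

The complement of TTCAATGCATGTGTCCGCCTGAGTGAAATGCAGTGAGTGCGTTTGCACGAGCACTACGCGTTGTAGGTAACCCCTCG is AAGTTACGTACACAGGCGGACTCACTTTACGTCACTCACGCAAACGTGCTCGTGATGCGCAACATCCATTGGGGAGC (A↔T, G↔C). DNA strands are antiparallel, so the complementary strand runs 3'→5'; reversing gives the 5'→3' form.

5'-CGAGGGGTTACCTACAACGCGTAGTGCTCGTGCAAACGCACTCACTGCATTTCACTCAGGCGGACACATGCATTGAA-3'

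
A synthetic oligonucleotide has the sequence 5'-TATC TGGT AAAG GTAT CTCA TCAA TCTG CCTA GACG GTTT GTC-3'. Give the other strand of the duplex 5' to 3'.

Pairing A↔T and G↔C gives ATAGACCATTTCCATAGAGTAGTTAGACGGATCTGCCAAACAG, running 3'→5'. Reverse for the 5'→3' convention.

5'-GACAAACCGTCTAGGCAGATTGATGAGATACCTTTACCAGATA-3'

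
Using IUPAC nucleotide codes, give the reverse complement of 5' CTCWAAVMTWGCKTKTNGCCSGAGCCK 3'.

5'-MGGCTCSGGCNAMAMGCWAKBTTWGAG-3'

Standard pairs A↔T, G↔C; ambiguity codes pair M↔K, W↔W, S↔S, V↔B, N↔N. Complement (GAGWTTBKAWCGMAMANCGGSCTCGGM), then reverse for 5'→3'.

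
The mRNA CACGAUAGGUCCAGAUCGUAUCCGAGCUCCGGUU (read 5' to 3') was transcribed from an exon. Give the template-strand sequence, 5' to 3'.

5'-AACCGGAGCTCGGATACGATCTGGACCTATCGTG-3'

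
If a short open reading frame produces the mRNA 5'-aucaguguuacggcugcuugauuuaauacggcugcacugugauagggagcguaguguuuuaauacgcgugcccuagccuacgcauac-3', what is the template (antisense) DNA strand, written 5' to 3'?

5'-GTATGCGTAGGCTAGGGCACGCGTATTAAAACACTACGCTCCCTATCACAGTGCAGCCGTATTAAATCAAGCAGCCGTAACACTGAT-3'

Replace U with T to get the coding DNA strand: ATCAGTGTTACGGCTGCTTGATTTAATACGGCTGCACTGTGATAGGGAGCGTAGTGTTTTAATACGCGTGCCCTAGCCTACGCATAC. The template strand is its reverse complement (complement TAGTCACAATGCCGACGAACTAAATTATGCCGACGTGACACTATCCCTCGCATCACAAAATTATGCGCACGGGATCGGATGCGTATG, then reverse).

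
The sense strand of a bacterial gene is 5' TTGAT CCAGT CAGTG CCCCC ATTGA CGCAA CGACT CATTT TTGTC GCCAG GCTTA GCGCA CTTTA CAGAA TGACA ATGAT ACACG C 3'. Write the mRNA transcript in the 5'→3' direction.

The mRNA is synthesized from the template strand, so it matches the coding strand with T replaced by U.

5'-UUGAUCCAGUCAGUGCCCCCAUUGACGCAACGACUCAUUUUUGUCGCCAGGCUUAGCGCACUUUACAGAAUGACAAUGAUACACGC-3'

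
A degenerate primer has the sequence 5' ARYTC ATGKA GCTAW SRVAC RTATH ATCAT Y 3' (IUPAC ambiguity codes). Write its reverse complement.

Standard pairs A↔T, G↔C; ambiguity codes pair R↔Y, K↔M, W↔W, S↔S, H↔D, V↔B. Complement (TYRAGTACMTCGATWSYBTGYATADTAGTAR), then reverse for 5'→3'.

5'-RATGATDATAYGTBYSWTAGCTMCATGARYT-3'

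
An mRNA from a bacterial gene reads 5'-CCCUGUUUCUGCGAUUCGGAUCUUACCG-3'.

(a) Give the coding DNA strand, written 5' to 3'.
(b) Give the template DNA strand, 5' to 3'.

(a) 5′-CCCTGTTTCTGCGATTCGGATCTTACCG-3′
(b) 5'-CGGTAAGATCCGAATCGCAGAAACAGGG-3'

(a) The coding strand matches the mRNA with U→T.
(b) The template strand is the reverse complement of the coding strand.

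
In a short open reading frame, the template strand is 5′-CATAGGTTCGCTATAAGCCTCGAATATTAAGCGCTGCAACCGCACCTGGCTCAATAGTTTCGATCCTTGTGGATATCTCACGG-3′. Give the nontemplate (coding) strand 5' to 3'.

5'-CCGTGAGATATCCACAAGGATCGAAACTATTGAGCCAGGTGCGGTTGCAGCGCTTAATATTCGAGGCTTATAGCGAACCTATG-3'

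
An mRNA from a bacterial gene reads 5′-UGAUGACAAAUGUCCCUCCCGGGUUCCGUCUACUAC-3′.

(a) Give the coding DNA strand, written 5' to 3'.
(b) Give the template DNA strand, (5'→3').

(a) The coding strand matches the mRNA with U→T.
(b) The template strand is the reverse complement of the coding strand.

(a) 5′-TGATGACAAATGTCCCTCCCGGGTTCCGTCTACTAC-3′
(b) 5'-GTAGTAGACGGAACCCGGGAGGGACATTTGTCATCA-3'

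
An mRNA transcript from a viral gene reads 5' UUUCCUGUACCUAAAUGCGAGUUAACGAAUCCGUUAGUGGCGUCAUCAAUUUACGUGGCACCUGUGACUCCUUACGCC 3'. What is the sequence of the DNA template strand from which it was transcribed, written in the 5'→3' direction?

Replace U with T to get the coding DNA strand: TTTCCTGTACCTAAATGCGAGTTAACGAATCCGTTAGTGGCGTCATCAATTTACGTGGCACCTGTGACTCCTTACGCC. The template strand is its reverse complement (complement AAAGGACATGGATTTACGCTCAATTGCTTAGGCAATCACCGCAGTAGTTAAATGCACCGTGGACACTGAGGAATGCGG, then reverse).

5'-GGCGTAAGGAGTCACAGGTGCCACGTAAATTGATGACGCCACTAACGGATTCGTTAACTCGCATTTAGGTACAGGAAA-3'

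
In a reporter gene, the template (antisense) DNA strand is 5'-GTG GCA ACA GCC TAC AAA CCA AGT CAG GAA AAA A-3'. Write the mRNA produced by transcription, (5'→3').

The mRNA has the sequence of the coding strand (reverse complement of the template) with T→U. Reverse complement of GTGGCAACAGCCTACAAACCAAGTCAGGAAAAAA is TTTTTTCCTGACTTGGTTTGTAGGCTGTTGCCAC; then T→U.

5'-UUUUUUCCUGACUUGGUUUGUAGGCUGUUGCCAC-3'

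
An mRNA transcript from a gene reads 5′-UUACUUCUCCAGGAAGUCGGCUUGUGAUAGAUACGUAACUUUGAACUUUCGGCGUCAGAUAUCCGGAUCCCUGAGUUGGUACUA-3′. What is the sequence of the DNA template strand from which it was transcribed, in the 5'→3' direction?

Replace U with T to get the coding DNA strand: TTACTTCTCCAGGAAGTCGGCTTGTGATAGATACGTAACTTTGAACTTTCGGCGTCAGATATCCGGATCCCTGAGTTGGTACTA. The template strand is its reverse complement (complement AATGAAGAGGTCCTTCAGCCGAACACTATCTATGCATTGAAACTTGAAAGCCGCAGTCTATAGGCCTAGGGACTCAACCATGAT, then reverse).

5'-TAGTACCAACTCAGGGATCCGGATATCTGACGCCGAAAGTTCAAAGTTACGTATCTATCACAAGCCGACTTCCTGGAGAAGTAA-3'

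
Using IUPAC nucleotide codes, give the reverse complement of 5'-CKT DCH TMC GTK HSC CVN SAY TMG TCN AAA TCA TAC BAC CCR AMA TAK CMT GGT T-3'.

5'-AACCAKGMTATKTYGGGTVGTATGATTTNGACKARTSNBGGSDMACGKADGHAMG-3'

Standard pairs A↔T, G↔C; ambiguity codes pair R↔Y, M↔K, S↔S, B↔V, D↔H, N↔N. Complement (GMAHGDAKGCAMDSGGBNSTRAKCAGNTTTAGTATGVTGGGYTKTATMGKACCAA), then reverse for 5'→3'.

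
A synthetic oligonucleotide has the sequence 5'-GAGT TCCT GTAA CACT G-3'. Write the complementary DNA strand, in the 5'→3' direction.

5'-CAGTGTTACAGGAACTC-3'

The complement of GAGTTCCTGTAACACTG is CTCAAGGACATTGTGAC (A↔T, G↔C). DNA strands are antiparallel, so the complementary strand runs 3'→5'; reversing gives the 5'→3' form.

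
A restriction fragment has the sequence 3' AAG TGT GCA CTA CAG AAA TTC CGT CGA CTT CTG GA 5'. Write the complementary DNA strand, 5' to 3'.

The strand is given 3'→5', so its complement runs 5'→3' in the same left-to-right order: pair each base A↔T, G↔C.

5'-TTCACACGTGATGTCTTTAAGGCAGCTGAAGACCT-3'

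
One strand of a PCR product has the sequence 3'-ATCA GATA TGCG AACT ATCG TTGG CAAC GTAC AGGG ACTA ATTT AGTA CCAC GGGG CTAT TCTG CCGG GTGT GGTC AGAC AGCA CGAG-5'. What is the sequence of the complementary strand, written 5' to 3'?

5'-TAGTCTATACGCTTGATAGCAACCGTTGCATGTCCCTGATTAAATCATGGTGCCCCGATAAGACGGCCCACACCAGTCTGTCGTGCTC-3'

The strand is given 3'→5', so its complement runs 5'→3' in the same left-to-right order: pair each base A↔T, G↔C.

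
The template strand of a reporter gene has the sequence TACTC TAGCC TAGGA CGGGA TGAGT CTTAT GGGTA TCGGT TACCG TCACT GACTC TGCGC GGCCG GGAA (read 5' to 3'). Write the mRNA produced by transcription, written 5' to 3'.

5'-UUCCCGGCCGCGCAGAGUCAGUGACGGUAACCGAUACCCAUAAGACUCAUCCCGUCCUAGGCUAGAGUA-3'

RNA polymerase reads the template 3'→5' and synthesizes mRNA 5'→3' by base-pairing (A→U, T→A, G↔C). The complement of the template is ATGAGATCGGATCCTGCCCTACTCAGAATACCCATAGCCAATGGCAGTGACTGAGACGCGCCGGCCCTT; antiparallel, so 5'→3' the coding strand is TTCCCGGCCGCGCAGAGTCAGTGACGGTAACCGATACCCATAAGACTCATCCCGTCCTAGGCTAGAGTA. Replace T with U for the mRNA.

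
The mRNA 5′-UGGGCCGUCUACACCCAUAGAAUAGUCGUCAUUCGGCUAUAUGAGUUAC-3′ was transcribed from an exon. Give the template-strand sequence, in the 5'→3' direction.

Replace U with T to get the coding DNA strand: TGGGCCGTCTACACCCATAGAATAGTCGTCATTCGGCTATATGAGTTAC. The template strand is its reverse complement (complement ACCCGGCAGATGTGGGTATCTTATCAGCAGTAAGCCGATATACTCAATG, then reverse).

5'-GTAACTCATATAGCCGAATGACGACTATTCTATGGGTGTAGACGGCCCA-3'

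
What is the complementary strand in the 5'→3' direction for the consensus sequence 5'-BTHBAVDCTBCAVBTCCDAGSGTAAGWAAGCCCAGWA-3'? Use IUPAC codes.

Standard pairs A↔T, G↔C; ambiguity codes pair W↔W, S↔S, B↔V, D↔H. Complement (VADVTBHGAVGTBVAGGHTCSCATTCWTTCGGGTCWT), then reverse for 5'→3'.

5′-TWCTGGGCTTWCTTACSCTHGGAVBTGVAGHBTVDAV-3′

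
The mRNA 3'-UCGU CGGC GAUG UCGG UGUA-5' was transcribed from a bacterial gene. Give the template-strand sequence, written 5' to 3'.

5'-AGCAGCCGCTACAGCCACAT-3'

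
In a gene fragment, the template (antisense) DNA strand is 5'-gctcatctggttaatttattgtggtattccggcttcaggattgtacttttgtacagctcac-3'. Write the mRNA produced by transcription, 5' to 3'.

5'-GUGAGCUGUACAAAAGUACAAUCCUGAAGCCGGAAUACCACAAUAAAUUAACCAGAUGAGC-3'

The mRNA has the sequence of the coding strand (reverse complement of the template) with T→U. Reverse complement of GCTCATCTGGTTAATTTATTGTGGTATTCCGGCTTCAGGATTGTACTTTTGTACAGCTCAC is GTGAGCTGTACAAAAGTACAATCCTGAAGCCGGAATACCACAATAAATTAACCAGATGAGC; then T→U.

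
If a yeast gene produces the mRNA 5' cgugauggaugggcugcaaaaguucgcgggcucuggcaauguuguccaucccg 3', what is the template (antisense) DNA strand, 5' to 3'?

Replace U with T to get the coding DNA strand: CGTGATGGATGGGCTGCAAAAGTTCGCGGGCTCTGGCAATGTTGTCCATCCCG. The template strand is its reverse complement (complement GCACTACCTACCCGACGTTTTCAAGCGCCCGAGACCGTTACAACAGGTAGGGC, then reverse).

5'-CGGGATGGACAACATTGCCAGAGCCCGCGAACTTTTGCAGCCCATCCATCACG-3'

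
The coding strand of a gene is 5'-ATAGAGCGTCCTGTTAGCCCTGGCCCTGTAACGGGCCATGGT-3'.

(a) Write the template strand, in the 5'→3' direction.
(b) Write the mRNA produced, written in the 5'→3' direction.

(a) The template strand is the reverse complement of the coding strand: complement TATCTCGCAGGACAATCGGGACCGGGACATTGCCCGGTACCA, then reverse.
(b) mRNA matches the coding strand with T→U.

(a) 5'-ACCATGGCCCGTTACAGGGCCAGGGCTAACAGGACGCTCTAT-3'
(b) 5′-AUAGAGCGUCCUGUUAGCCCUGGCCCUGUAACGGGCCAUGGU-3′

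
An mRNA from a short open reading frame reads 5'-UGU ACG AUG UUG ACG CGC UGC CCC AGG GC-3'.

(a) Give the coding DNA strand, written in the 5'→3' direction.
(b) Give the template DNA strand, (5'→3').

(a) 5′-TGTACGATGTTGACGCGCTGCCCCAGGGC-3′
(b) 5'-GCCCTGGGGCAGCGCGTCAACATCGTACA-3'

(a) The coding strand matches the mRNA with U→T.
(b) The template strand is the reverse complement of the coding strand.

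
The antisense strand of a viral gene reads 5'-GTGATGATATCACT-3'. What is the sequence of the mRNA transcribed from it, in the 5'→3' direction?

RNA polymerase reads the template 3'→5' and synthesizes mRNA 5'→3' by base-pairing (A→U, T→A, G↔C). The complement of the template is CACTACTATAGTGA; antiparallel, so 5'→3' the coding strand is AGTGATATCATCAC. Replace T with U for the mRNA.

5′-AGUGAUAUCAUCAC-3′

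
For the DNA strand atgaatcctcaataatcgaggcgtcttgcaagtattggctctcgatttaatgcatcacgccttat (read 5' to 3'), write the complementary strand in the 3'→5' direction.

Base-pairing A↔T, G↔C gives the complement. The complementary strand is antiparallel, so paired with a 5'→3' strand it runs 3'→5'.

3'-TACTTAGGAGTTATTAGCTCCGCAGAACGTTCATAACCGAGAGCTAAATTACGTAGTGCGGAATA-5'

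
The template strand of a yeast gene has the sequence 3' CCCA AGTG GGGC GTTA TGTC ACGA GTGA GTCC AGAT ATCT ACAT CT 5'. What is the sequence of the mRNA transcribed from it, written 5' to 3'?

Reading the template 3'→5' as shown, RNA polymerase pairs each base (A→U, T→A, G↔C) to build mRNA 5'→3' directly.

5'-GGGUUCACCCCGCAAUACAGUGCUCACUCAGGUCUAUAGAUGUAGA-3'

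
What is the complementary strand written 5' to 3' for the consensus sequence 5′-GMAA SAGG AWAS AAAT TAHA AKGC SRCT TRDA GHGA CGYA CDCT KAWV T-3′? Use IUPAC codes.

Standard pairs A↔T, G↔C; ambiguity codes pair R↔Y, M↔K, W↔W, S↔S, D↔H, V↔B. Complement (CKTTSTCCTWTSTTTAATDTTMCGSYGAAYHTCDCTGCRTGHGAMTWBA), then reverse for 5'→3'.

5'-ABWTMAGHGTRCGTCDCTHYAAGYSGCMTTDTAATTTSTWTCCTSTTKC-3'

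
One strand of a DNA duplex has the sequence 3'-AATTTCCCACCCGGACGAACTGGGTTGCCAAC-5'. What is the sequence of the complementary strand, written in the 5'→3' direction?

5'-TTAAAGGGTGGGCCTGCTTGACCCAACGGTTG-3'

The strand is given 3'→5', so its complement runs 5'→3' in the same left-to-right order: pair each base A↔T, G↔C.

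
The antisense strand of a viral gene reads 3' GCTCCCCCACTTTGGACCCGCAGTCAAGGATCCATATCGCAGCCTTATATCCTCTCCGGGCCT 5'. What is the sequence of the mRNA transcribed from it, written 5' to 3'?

5'-CGAGGGGGUGAAACCUGGGCGUCAGUUCCUAGGUAUAGCGUCGGAAUAUAGGAGAGGCCCGGA-3'

Reading the template 3'→5' as shown, RNA polymerase pairs each base (A→U, T→A, G↔C) to build mRNA 5'→3' directly.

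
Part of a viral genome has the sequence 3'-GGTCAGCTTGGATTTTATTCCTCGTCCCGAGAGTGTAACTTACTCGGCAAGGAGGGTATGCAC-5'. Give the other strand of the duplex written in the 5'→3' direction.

5'-CCAGTCGAACCTAAAATAAGGAGCAGGGCTCTCACATTGAATGAGCCGTTCCTCCCATACGTG-3'

The strand is given 3'→5', so its complement runs 5'→3' in the same left-to-right order: pair each base A↔T, G↔C.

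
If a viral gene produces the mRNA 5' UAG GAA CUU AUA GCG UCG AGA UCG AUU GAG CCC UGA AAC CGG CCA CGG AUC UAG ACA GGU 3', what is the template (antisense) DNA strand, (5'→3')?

5′-ACCTGTCTAGATCCGTGGCCGGTTTCAGGGCTCAATCGATCTCGACGCTATAAGTTCCTA-3′

Replace U with T to get the coding DNA strand: TAGGAACTTATAGCGTCGAGATCGATTGAGCCCTGAAACCGGCCACGGATCTAGACAGGT. The template strand is its reverse complement (complement ATCCTTGAATATCGCAGCTCTAGCTAACTCGGGACTTTGGCCGGTGCCTAGATCTGTCCA, then reverse).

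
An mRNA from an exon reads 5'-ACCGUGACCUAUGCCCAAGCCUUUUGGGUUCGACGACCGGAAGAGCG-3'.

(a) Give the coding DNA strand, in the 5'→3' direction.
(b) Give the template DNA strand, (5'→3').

(a) 5'-ACCGTGACCTATGCCCAAGCCTTTTGGGTTCGACGACCGGAAGAGCG-3'
(b) 5'-CGCTCTTCCGGTCGTCGAACCCAAAAGGCTTGGGCATAGGTCACGGT-3'

(a) The coding strand matches the mRNA with U→T.
(b) The template strand is the reverse complement of the coding strand.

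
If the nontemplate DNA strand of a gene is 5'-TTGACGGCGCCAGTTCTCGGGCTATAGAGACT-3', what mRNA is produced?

The mRNA is synthesized from the template strand, so it matches the coding strand with T replaced by U.

5′-UUGACGGCGCCAGUUCUCGGGCUAUAGAGACU-3′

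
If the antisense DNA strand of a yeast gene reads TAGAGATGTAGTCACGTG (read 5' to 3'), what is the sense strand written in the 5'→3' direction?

The coding strand is complementary and antiparallel to the template: take the complement (A↔T, G↔C) and reverse.

5′-CACGTGACTACATCTCTA-3′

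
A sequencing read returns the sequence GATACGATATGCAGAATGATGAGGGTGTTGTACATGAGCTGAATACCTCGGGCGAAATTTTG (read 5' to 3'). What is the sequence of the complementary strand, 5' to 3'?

5′-CAAAATTTCGCCCGAGGTATTCAGCTCATGTACAACACCCTCATCATTCTGCATATCGTATC-3′

The complement of GATACGATATGCAGAATGATGAGGGTGTTGTACATGAGCTGAATACCTCGGGCGAAATTTTG is CTATGCTATACGTCTTACTACTCCCACAACATGTACTCGACTTATGGAGCCCGCTTTAAAAC (A↔T, G↔C). DNA strands are antiparallel, so the complementary strand runs 3'→5'; reversing gives the 5'→3' form.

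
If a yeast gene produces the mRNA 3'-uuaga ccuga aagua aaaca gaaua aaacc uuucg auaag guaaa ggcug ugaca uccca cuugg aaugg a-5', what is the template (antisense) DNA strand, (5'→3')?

Written 5'→3' the mRNA is AGGUAAGGUUCACCCUACAGUGUCGGAAAUGGAAUAGCUUUCCAAAAUAAGACAAAAUGAAAGUCCAGAUU, so the coding DNA strand is AGGTAAGGTTCACCCTACAGTGTCGGAAATGGAATAGCTTTCCAAAATAAGACAAAATGAAAGTCCAGATT. The template is its reverse complement.

5′-AATCTGGACTTTCATTTTGTCTTATTTTGGAAAGCTATTCCATTTCCGACACTGTAGGGTGAACCTTACCT-3′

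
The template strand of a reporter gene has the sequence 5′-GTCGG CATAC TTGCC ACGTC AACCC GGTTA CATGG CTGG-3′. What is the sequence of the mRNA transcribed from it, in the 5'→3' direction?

5′-CCAGCCAUGUAACCGGGUUGACGUGGCAAGUAUGCCGAC-3′

The mRNA has the sequence of the coding strand (reverse complement of the template) with T→U. Reverse complement of GTCGGCATACTTGCCACGTCAACCCGGTTACATGGCTGG is CCAGCCATGTAACCGGGTTGACGTGGCAAGTATGCCGAC; then T→U.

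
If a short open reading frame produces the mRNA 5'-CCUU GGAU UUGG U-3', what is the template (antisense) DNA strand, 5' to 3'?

5′-ACCAAATCCAAGG-3′

Replace U with T to get the coding DNA strand: CCTTGGATTTGGT. The template strand is its reverse complement (complement GGAACCTAAACCA, then reverse).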